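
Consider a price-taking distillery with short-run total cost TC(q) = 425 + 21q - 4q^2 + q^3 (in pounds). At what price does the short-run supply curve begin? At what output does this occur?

£17 per unit, at q = 2

The firm shuts down when price falls below the minimum of average variable cost. AVC = VC/q = 21 - 4q + q^2.
At the minimum of AVC, MC = AVC. MC = 21 - 8q + 3q^2; setting MC = AVC gives 2q^2 - 4q = 0, so q = 2. min AVC = 17.
The firm shuts down for any P below £17.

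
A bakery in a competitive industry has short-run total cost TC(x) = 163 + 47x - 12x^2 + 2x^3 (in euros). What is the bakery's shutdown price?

€29 per unit

Short-run supply begins at min AVC. From VC = 47x - 12x^2 + 2x^3, AVC = 47 - 12x + 2x^2.
dAVC/dx = -12 + 4x = 0 gives x = 3. min AVC = 47 - 12·3 + 2·3^2 = 29.
So the shutdown price is €29.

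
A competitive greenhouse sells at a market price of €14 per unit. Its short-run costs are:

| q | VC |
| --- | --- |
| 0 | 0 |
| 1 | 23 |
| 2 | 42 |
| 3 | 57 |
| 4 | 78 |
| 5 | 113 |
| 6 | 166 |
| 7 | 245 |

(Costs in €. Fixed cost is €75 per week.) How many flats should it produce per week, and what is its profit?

Profit at each row (π = 14q − TC): q=0: -75; q=1: -84; q=2: -89; q=3: -90; q=4: -97; q=5: -118; q=6: -157; q=7: -222.
Profit is highest at q = 0. Equivalently, the lowest AVC in the table is 57/3 ≈ €19 at q = 3, and P = €14 falls below it — price never covers variable cost, so the firm shuts down and loses only its fixed cost.

q = 0 (shut down); profit = -€75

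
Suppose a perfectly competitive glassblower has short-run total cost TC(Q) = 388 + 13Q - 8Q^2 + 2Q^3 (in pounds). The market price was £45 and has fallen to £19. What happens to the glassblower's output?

Output falls from 4 to 3

MC = 13 - 16Q + 6Q^2; the shutdown threshold is min AVC = £5 (at Q = 2).
With P = £45 above the shutdown price, P = MC gives Q = 4.
At P = £19 ≥ min AVC, set P = MC: Q = 3. The firm stays open but cuts output.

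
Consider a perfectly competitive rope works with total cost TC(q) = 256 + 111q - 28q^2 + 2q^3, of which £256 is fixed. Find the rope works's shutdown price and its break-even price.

Shutdown price = £13; break-even price = £47

Shutdown price = min AVC. AVC = 111 - 28q + 2q^2, with vertex at q = 7 and minimum £13.
ATC = 256/q + 111 - 28q + 2q^2. Setting dATC/dq = −256/q^2 − 28 + 4q = 0 gives q = 8 (since 4·8^3 − 28·8^2 = 256).
min ATC = 256/8 + 111 − 28·8 + 2·8^2 = £47. That is the break-even price.
For £13 ≤ P < £47 the firm produces at a loss; below £13 it shuts down.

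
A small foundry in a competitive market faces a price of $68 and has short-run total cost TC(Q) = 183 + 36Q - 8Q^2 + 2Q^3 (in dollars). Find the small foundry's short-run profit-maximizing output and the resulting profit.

Profit = -$55 at Q = 4

AVC = 36 - 8Q + 2Q^2 has its minimum $28 at Q = 2; price $68 clears that bar, so the firm operates.
With MC = 36 - 16Q + 6Q^2, P = MC on the upward-sloping part at Q* = 4.
TR = 68·4 = 272. TC = 183 + 144 = 327. Profit = 272 − 327 = -$55.
Shutting down would mean losing the fixed cost of $183, so operating at a loss of $55 is better by $128.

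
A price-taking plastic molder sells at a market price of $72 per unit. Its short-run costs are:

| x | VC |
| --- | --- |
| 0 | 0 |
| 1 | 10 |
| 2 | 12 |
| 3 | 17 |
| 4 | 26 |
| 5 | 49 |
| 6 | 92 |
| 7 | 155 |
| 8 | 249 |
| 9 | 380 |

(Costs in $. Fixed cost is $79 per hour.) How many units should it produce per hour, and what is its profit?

Compute π = P·x − TC at each output: x=0: -79; x=1: -17; x=2: 53; x=3: 120; x=4: 183; x=5: 232; x=6: 261; x=7: 270; x=8: 248; x=9: 189.
Profit is maximized at x = 7. AVC there is 155/7 = $22.14 ≤ P, so producing beats shutting down (which would give -$79).

x = 7; profit = $270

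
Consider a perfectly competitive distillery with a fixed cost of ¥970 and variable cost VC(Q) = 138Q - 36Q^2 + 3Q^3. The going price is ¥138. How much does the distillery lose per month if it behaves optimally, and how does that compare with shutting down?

Profit = -¥202 at Q = 8

AVC = 138 - 36Q + 3Q^2; min AVC = ¥30 at Q = 6. Since P = ¥138 ≥ min AVC, the firm produces.
With MC = 138 - 72Q + 9Q^2, P = MC on the upward-sloping part at Q* = 8.
TR = 138·8 = 1104. TC = 970 + 336 = 1306. Profit = 1104 − 1306 = -¥202.
Shutting down would mean losing the fixed cost of ¥970, so operating at a loss of ¥202 is better by ¥768.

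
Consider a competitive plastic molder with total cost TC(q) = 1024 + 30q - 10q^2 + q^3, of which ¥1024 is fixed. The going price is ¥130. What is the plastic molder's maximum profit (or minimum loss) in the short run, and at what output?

AVC = 30 - 10q + q^2 has its minimum ¥5 at q = 5; price ¥130 clears that bar, so the firm operates.
MC = 30 - 20q + 3q^2. Setting P = MC and taking the root on the rising branch gives q* = 10.
TR = 130·10 = 1300. TC = 1024 + 300 = 1324. Profit = 1300 − 1324 = -¥24.
By producing, the firm covers all variable cost plus ¥1000 of fixed cost; shutting down would lose the full ¥1024.

Profit = -¥24 at q = 10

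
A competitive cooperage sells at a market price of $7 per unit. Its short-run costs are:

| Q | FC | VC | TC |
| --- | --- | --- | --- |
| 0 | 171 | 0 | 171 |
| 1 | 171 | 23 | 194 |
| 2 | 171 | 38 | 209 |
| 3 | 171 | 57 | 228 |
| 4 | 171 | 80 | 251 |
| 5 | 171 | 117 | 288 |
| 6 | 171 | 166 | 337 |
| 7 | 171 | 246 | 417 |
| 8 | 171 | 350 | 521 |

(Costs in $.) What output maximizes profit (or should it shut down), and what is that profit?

Q = 0 (shut down); profit = -$171

Tabulate TR − TC: Q=0: -171; Q=1: -187; Q=2: -195; Q=3: -207; Q=4: -223; Q=5: -253; Q=6: -295; Q=7: -368; Q=8: -465.
Profit is highest at Q = 0. Equivalently, the lowest AVC in the table is 38/2 ≈ $19 at Q = 2, and P = $7 falls below it — price never covers variable cost, so the firm shuts down and loses only its fixed cost.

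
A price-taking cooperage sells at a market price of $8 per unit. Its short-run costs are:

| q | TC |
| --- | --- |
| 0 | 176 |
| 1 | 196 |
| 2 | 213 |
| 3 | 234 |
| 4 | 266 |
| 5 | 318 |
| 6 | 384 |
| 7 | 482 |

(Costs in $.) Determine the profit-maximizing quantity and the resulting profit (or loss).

q = 0 (shut down); profit = -$176

Compute π = P·q − TC at each output: q=0: -176; q=1: -188; q=2: -197; q=3: -210; q=4: -234; q=5: -278; q=6: -336; q=7: -426.
Profit is highest at q = 0. Equivalently, the lowest AVC in the table is 37/2 ≈ $18.50 at q = 2, and P = $8 falls below it — price never covers variable cost, so the firm shuts down and loses only its fixed cost.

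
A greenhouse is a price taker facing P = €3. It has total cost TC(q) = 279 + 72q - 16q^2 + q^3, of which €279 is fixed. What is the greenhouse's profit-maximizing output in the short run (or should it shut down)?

From TC, MC = TC'(q) = 72 - 32q + 3q^2 and AVC = VC/q = 72 - 16q + q^2.
AVC is minimized where dAVC/dq = -16 + 2q = 0, at q = 8; min AVC = 72 - 16·8 + 8^2 = €8.
With P < min AVC (€3 < €8), every unit sold adds to the loss.
The firm minimizes its loss by shutting down and losing only its fixed cost of €279.

Shut down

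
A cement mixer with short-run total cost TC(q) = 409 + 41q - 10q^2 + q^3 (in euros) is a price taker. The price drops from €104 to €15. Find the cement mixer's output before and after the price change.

AVC = 41 - 10q + q^2, minimized at q = 5 where min AVC = €16. MC = 41 - 20q + 3q^2.
With P = €104 above the shutdown price, P = MC gives q = 9.
At P = €15 < min AVC = €16, price no longer covers variable cost at any output, so the firm shuts down: q = 0.

Output falls from 9 to 0 (the firm shuts down)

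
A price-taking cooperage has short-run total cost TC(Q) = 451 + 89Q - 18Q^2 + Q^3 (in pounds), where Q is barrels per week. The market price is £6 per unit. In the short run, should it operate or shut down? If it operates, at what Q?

Variable cost is VC = 89Q - 18Q^2 + Q^3, so AVC = VC/Q = 89 - 18Q + Q^2 and MC = dTC/dQ = 89 - 36Q + 3Q^2.
AVC hits its minimum where MC = AVC, at Q = 9, giving min AVC = 89 - 18·9 + 9^2 = £8.
With P < min AVC (£6 < £8), every unit sold adds to the loss.
Shutting down limits the loss to fixed cost, £451.

Shut down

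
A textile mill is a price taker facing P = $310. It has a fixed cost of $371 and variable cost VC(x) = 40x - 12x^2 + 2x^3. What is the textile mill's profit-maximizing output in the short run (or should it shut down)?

Variable cost is VC = 40x - 12x^2 + 2x^3, so AVC = VC/x = 40 - 12x + 2x^2 and MC = dTC/dx = 40 - 24x + 6x^2.
The AVC parabola has its vertex at x = 12/4 = 3, where AVC = 40 - 12·3 + 2·3^2 = $22.
Because $310 ≥ $22, revenue can cover variable cost; the firm operates.
P = MC gives -270 - 24x + 6x^2 = 0, with roots -5 and 9. Take the larger (rising MC): x* = 9.
Check: AVC at x = 9 is $94 ≤ P, so revenue covers variable cost.
Profit = P·x − TC = 310·9 − 1217 = $1573.

Produce at x = 9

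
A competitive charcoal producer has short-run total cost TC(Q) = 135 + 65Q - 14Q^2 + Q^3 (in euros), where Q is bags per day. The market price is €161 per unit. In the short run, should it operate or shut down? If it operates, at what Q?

Produce at Q = 12

From TC, MC = TC'(Q) = 65 - 28Q + 3Q^2 and AVC = VC/Q = 65 - 14Q + Q^2.
AVC hits its minimum where MC = AVC, at Q = 7, giving min AVC = 65 - 14·7 + 7^2 = €16.
P = €161 exceeds min AVC = €16, so the firm stays open.
Solving P = MC: -96 - 28Q + 3Q^2 = 0 ⇒ Q = -8/3 or 12. On the upward-sloping branch, Q* = 12.
Check: AVC at Q = 12 is €41 ≤ P, so revenue covers variable cost.
Profit = P·Q − TC = 161·12 − 627 = €1305.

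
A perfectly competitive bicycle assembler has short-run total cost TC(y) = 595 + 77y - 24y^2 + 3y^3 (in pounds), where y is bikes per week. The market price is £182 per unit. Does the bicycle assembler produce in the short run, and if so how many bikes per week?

Variable cost is VC = 77y - 24y^2 + 3y^3, so AVC = VC/y = 77 - 24y + 3y^2 and MC = dTC/dy = 77 - 48y + 9y^2.
AVC is minimized where dAVC/dy = -24 + 6y = 0, at y = 4; min AVC = 77 - 24·4 + 3·4^2 = £29.
P = £182 exceeds min AVC = £29, so the firm stays open.
P = MC gives -105 - 48y + 9y^2 = 0, with roots -5/3 and 7. Take the larger (rising MC): y* = 7.
Check: AVC at y = 7 is £56 ≤ P, so revenue covers variable cost.
Profit = P·y − TC = 182·7 − 987 = £287.

Produce at y = 7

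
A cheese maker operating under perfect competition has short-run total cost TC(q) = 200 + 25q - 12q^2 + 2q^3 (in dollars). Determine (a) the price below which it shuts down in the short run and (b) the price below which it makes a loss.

AVC = 25 - 12q + 2q^2; minimized at q = 3, giving min AVC = $7. That is the shutdown price.
ATC = 200/q + 25 - 12q + 2q^2. Setting dATC/dq = −200/q^2 − 12 + 4q = 0 gives q = 5 (since 4·5^3 − 12·5^2 = 200).
min ATC = 200/5 + 25 − 12·5 + 2·5^2 = $55. That is the break-even price.
Between these two prices the firm operates at a loss; above $55 it earns a profit.

Shutdown price = $7; break-even price = $55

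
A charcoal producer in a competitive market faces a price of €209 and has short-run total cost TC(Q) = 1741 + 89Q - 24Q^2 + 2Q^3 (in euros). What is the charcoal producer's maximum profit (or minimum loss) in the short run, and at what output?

Profit = -€141 at Q = 10

AVC = 89 - 24Q + 2Q^2; min AVC = €17 at Q = 6. Since P = €209 ≥ min AVC, the firm produces.
MC = 89 - 48Q + 6Q^2. Setting P = MC and taking the root on the rising branch gives Q* = 10.
TR = 209·10 = 2090. TC = 1741 + 490 = 2231. Profit = 2090 − 2231 = -€141.
Shutting down would mean losing the fixed cost of €1741, so operating at a loss of €141 is better by €1600.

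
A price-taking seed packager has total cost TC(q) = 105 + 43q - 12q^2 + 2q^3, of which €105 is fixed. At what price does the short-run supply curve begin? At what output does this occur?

The firm shuts down when price falls below the minimum of average variable cost. AVC = VC/q = 43 - 12q + 2q^2.
dAVC/dq = -12 + 4q = 0 gives q = 3. min AVC = 43 - 12·3 + 2·3^2 = 25.
For P < €25 the firm produces nothing.

€25 per unit, at q = 3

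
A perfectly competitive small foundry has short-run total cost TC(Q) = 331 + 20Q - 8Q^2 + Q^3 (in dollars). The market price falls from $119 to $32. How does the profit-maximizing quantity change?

Output falls from 9 to 6

AVC = 20 - 8Q + Q^2, minimized at Q = 4 where min AVC = $4. MC = 20 - 16Q + 3Q^2.
At P = $119 ≥ min AVC, set P = MC on the rising branch: Q = 9.
At P = $32 ≥ min AVC, set P = MC: Q = 6. The firm stays open but cuts output.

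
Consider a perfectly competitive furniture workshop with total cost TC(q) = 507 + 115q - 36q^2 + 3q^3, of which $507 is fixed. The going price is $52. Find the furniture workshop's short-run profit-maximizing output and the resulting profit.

AVC = 115 - 36q + 3q^2 has its minimum $7 at q = 6; price $52 clears that bar, so the firm operates.
With MC = 115 - 72q + 9q^2, P = MC on the upward-sloping part at q* = 7.
TR = 52·7 = 364. TC = 507 + 70 = 577. Profit = 364 − 577 = -$213.
Shutting down would mean losing the fixed cost of $507, so operating at a loss of $213 is better by $294.

Profit = -$213 at q = 7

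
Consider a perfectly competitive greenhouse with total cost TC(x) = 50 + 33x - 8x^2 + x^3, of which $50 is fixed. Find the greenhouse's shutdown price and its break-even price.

AVC = 33 - 8x + x^2; minimized at x = 4, giving min AVC = $17. That is the shutdown price.
ATC = 50/x + 33 - 8x + x^2. Setting dATC/dx = −50/x^2 − 8 + 2x = 0 gives x = 5 (since 2·5^3 − 8·5^2 = 50).
min ATC = 50/5 + 33 − 8·5 + 5^2 = $28. That is the break-even price.
For $17 ≤ P < $28 the firm produces at a loss; below $17 it shuts down.

Shutdown price = $17; break-even price = $28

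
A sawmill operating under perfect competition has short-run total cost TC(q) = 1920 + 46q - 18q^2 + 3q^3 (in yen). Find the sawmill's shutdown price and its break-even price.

Shutdown price = ¥19; break-even price = ¥334

AVC = 46 - 18q + 3q^2; minimized at q = 3, giving min AVC = ¥19. That is the shutdown price.
ATC = 1920/q + 46 - 18q + 3q^2. Setting dATC/dq = −1920/q^2 − 18 + 6q = 0 gives q = 8 (since 6·8^3 − 18·8^2 = 1920).
min ATC = 1920/8 + 46 − 18·8 + 3·8^2 = ¥334. That is the break-even price.
For ¥19 ≤ P < ¥334 the firm produces at a loss; below ¥19 it shuts down.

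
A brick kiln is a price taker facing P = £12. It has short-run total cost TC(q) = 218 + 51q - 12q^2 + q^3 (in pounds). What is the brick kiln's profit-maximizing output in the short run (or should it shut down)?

Shut down

Variable cost is VC = 51q - 12q^2 + q^3, so AVC = VC/q = 51 - 12q + q^2 and MC = dTC/dq = 51 - 24q + 3q^2.
The AVC parabola has its vertex at q = 12/2 = 6, where AVC = 51 - 12·6 + 6^2 = £15.
With P < min AVC (£12 < £15), every unit sold adds to the loss.
Shutting down limits the loss to fixed cost, £218.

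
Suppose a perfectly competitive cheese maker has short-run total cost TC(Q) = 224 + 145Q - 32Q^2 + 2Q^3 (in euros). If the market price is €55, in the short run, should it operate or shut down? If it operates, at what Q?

Produce at Q = 9

Strip out fixed cost: VC = 145Q - 32Q^2 + 2Q^3. Then AVC = 145 - 32Q + 2Q^2 and MC = 145 - 64Q + 6Q^2.
AVC hits its minimum where MC = AVC, at Q = 8, giving min AVC = 145 - 32·8 + 2·8^2 = €17.
Because €55 ≥ €17, revenue can cover variable cost; the firm operates.
Set P = MC: 55 = 145 - 64Q + 6Q^2 → 90 - 64Q + 6Q^2 = 0. The roots are Q = 5/3 and Q = 9; the profit-maximizing output is on the rising part of MC, so Q* = 9.
Check: AVC at Q = 9 is €19 ≤ P, so revenue covers variable cost.
Profit = P·Q − TC = 55·9 − 395 = €100.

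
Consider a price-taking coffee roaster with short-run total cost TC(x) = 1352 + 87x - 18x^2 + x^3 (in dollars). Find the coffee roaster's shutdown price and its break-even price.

Shutdown price = $6; break-even price = $126

AVC = 87 - 18x + x^2; minimized at x = 9, giving min AVC = $6. That is the shutdown price.
ATC = 1352/x + 87 - 18x + x^2. Setting dATC/dx = −1352/x^2 − 18 + 2x = 0 gives x = 13 (since 2·13^3 − 18·13^2 = 1352).
min ATC = 1352/13 + 87 − 18·13 + 13^2 = $126. That is the break-even price.
Between these two prices the firm operates at a loss; above $126 it earns a profit.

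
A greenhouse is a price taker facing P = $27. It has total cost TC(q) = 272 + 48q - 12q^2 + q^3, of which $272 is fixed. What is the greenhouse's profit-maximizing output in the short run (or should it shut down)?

Produce at q = 7

Strip out fixed cost: VC = 48q - 12q^2 + q^3. Then AVC = 48 - 12q + q^2 and MC = 48 - 24q + 3q^2.
AVC hits its minimum where MC = AVC, at q = 6, giving min AVC = 48 - 12·6 + 6^2 = $12.
P = $27 exceeds min AVC = $12, so the firm stays open.
Set P = MC: 27 = 48 - 24q + 3q^2 → 21 - 24q + 3q^2 = 0. The roots are q = 1 and q = 7; the profit-maximizing output is on the rising part of MC, so q* = 7.
Check: AVC at q = 7 is $13 ≤ P, so revenue covers variable cost.
Profit = P·q − TC = 27·7 − 363 = -$174, a loss, but smaller than the $272 fixed cost the firm would lose by shutting down.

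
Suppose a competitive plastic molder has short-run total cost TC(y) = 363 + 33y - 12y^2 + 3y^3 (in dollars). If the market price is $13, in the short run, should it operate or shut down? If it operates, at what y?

From TC, MC = TC'(y) = 33 - 24y + 9y^2 and AVC = VC/y = 33 - 12y + 3y^2.
AVC hits its minimum where MC = AVC, at y = 2, giving min AVC = 33 - 12·2 + 3·2^2 = $21.
P = $13 lies below min AVC = $21; no output level covers variable cost.
The firm minimizes its loss by shutting down and losing only its fixed cost of $363.

Shut down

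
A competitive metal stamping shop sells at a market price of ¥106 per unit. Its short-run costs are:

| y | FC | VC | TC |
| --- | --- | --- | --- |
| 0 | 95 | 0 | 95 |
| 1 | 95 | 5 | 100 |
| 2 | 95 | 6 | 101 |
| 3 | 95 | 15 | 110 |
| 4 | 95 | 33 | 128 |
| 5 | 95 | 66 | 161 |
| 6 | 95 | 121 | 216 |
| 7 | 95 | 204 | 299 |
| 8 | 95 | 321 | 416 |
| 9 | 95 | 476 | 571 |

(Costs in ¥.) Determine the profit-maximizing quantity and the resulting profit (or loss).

Profit at each row (π = 106y − TC): y=0: -95; y=1: 6; y=2: 111; y=3: 208; y=4: 296; y=5: 369; y=6: 420; y=7: 443; y=8: 432; y=9: 383.
Profit is maximized at y = 7. AVC there is 204/7 = ¥29.14 ≤ P, so producing beats shutting down (which would give -¥95).

y = 7; profit = ¥443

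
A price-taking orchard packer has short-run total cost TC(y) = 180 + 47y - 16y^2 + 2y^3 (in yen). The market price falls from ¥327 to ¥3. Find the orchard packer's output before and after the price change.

Output falls from 10 to 0 (the firm shuts down)

MC = 47 - 32y + 6y^2; the shutdown threshold is min AVC = ¥15 (at y = 4).
With P = ¥327 above the shutdown price, P = MC gives y = 10.
At P = ¥3 < min AVC = ¥15, price no longer covers variable cost at any output, so the firm shuts down: y = 0.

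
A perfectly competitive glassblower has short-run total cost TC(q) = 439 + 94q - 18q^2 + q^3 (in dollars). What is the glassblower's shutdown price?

$13 per unit

Short-run supply begins at min AVC. From VC = 94q - 18q^2 + q^3, AVC = 94 - 18q + q^2.
At the minimum of AVC, MC = AVC. MC = 94 - 36q + 3q^2; setting MC = AVC gives 2q^2 - 18q = 0, so q = 9. min AVC = 13.
So the shutdown price is $13.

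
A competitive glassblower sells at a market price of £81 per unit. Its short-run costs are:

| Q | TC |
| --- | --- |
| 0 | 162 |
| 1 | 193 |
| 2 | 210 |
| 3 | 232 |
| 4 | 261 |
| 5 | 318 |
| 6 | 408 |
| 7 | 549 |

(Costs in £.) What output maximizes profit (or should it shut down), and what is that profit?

Q = 5; profit = £87

Compute π = P·Q − TC at each output: Q=0: -162; Q=1: -112; Q=2: -48; Q=3: 11; Q=4: 63; Q=5: 87; Q=6: 78; Q=7: 18.
Profit is maximized at Q = 5. AVC there is 156/5 = £31.20 ≤ P, so producing beats shutting down (which would give -£162).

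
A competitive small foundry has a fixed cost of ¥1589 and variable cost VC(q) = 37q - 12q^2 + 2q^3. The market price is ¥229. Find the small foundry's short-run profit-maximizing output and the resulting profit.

AVC = 37 - 12q + 2q^2; min AVC = ¥19 at q = 3. Since P = ¥229 ≥ min AVC, the firm produces.
MC = 37 - 24q + 6q^2. Setting P = MC and taking the root on the rising branch gives q* = 8.
TR = 229·8 = 1832. TC = 1589 + 552 = 2141. Profit = 1832 − 2141 = -¥309.
Shutting down would mean losing the fixed cost of ¥1589, so operating at a loss of ¥309 is better by ¥1280.

Profit = -¥309 at q = 8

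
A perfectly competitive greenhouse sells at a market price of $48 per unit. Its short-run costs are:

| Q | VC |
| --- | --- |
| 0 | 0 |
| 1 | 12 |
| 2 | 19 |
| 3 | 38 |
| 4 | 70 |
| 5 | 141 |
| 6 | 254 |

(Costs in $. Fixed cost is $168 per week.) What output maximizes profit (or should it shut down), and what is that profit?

Q = 4; profit = -$46

Profit at each row (π = 48Q − TC): Q=0: -168; Q=1: -132; Q=2: -91; Q=3: -62; Q=4: -46; Q=5: -69; Q=6: -134.
Profit is maximized at Q = 4. AVC there is 70/4 = $17.50 ≤ P, so producing beats shutting down (which would give -$168).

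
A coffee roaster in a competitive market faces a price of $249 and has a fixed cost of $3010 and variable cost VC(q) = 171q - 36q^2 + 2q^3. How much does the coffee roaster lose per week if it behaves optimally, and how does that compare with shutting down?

AVC = 171 - 36q + 2q^2 has its minimum $9 at q = 9; price $249 clears that bar, so the firm operates.
With MC = 171 - 72q + 6q^2, P = MC on the upward-sloping part at q* = 13.
TR = 249·13 = 3237. TC = 3010 + 533 = 3543. Profit = 3237 − 3543 = -$306.
Shutting down would mean losing the fixed cost of $3010, so operating at a loss of $306 is better by $2704.

Profit = -$306 at q = 13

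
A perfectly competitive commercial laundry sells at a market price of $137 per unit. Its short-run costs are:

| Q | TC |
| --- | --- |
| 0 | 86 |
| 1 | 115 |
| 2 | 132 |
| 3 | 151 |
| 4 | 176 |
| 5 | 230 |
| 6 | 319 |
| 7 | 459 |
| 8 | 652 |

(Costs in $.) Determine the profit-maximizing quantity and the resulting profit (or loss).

Q = 6; profit = $503

Compute π = P·Q − TC at each output: Q=0: -86; Q=1: 22; Q=2: 142; Q=3: 260; Q=4: 372; Q=5: 455; Q=6: 503; Q=7: 500; Q=8: 444.
Profit is maximized at Q = 6. AVC there is 233/6 = $38.83 ≤ P, so producing beats shutting down (which would give -$86).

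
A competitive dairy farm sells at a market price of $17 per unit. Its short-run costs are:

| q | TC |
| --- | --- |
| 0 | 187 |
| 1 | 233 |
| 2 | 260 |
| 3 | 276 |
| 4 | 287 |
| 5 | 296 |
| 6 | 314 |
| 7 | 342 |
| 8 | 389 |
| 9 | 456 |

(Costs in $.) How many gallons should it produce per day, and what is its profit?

q = 0 (shut down); profit = -$187

Compute π = P·q − TC at each output: q=0: -187; q=1: -216; q=2: -226; q=3: -225; q=4: -219; q=5: -211; q=6: -212; q=7: -223; q=8: -253; q=9: -303.
Profit is highest at q = 0. Equivalently, the lowest AVC in the table is 127/6 ≈ $21.17 at q = 6, and P = $17 falls below it — price never covers variable cost, so the firm shuts down and loses only its fixed cost.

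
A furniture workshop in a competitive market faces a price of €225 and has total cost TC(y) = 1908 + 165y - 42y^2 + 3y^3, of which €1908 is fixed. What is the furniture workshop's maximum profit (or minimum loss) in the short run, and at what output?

Profit = -€108 at y = 10

AVC = 165 - 42y + 3y^2; min AVC = €18 at y = 7. Since P = €225 ≥ min AVC, the firm produces.
MC = 165 - 84y + 9y^2. Setting P = MC and taking the root on the rising branch gives y* = 10.
TR = 225·10 = 2250. TC = 1908 + 450 = 2358. Profit = 2250 − 2358 = -€108.
By producing, the firm covers all variable cost plus €1800 of fixed cost; shutting down would lose the full €1908.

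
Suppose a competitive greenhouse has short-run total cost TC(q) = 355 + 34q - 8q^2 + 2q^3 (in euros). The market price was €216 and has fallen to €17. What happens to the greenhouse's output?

MC = 34 - 16q + 6q^2; the shutdown threshold is min AVC = €26 (at q = 2).
With P = €216 above the shutdown price, P = MC gives q = 7.
At P = €17 < min AVC = €26, price no longer covers variable cost at any output, so the firm shuts down: q = 0.

Output falls from 7 to 0 (the firm shuts down)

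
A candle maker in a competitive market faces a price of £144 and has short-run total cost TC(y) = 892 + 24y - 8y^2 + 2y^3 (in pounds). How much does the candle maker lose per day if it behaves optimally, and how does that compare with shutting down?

AVC = 24 - 8y + 2y^2 has its minimum £16 at y = 2; price £144 clears that bar, so the firm operates.
With MC = 24 - 16y + 6y^2, P = MC on the upward-sloping part at y* = 6.
TR = 144·6 = 864. TC = 892 + 288 = 1180. Profit = 864 − 1180 = -£316.
Shutting down would mean losing the fixed cost of £892, so operating at a loss of £316 is better by £576.

Profit = -£316 at y = 6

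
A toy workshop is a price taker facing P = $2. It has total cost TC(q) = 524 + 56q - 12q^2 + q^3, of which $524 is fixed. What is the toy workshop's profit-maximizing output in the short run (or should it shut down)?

Shut down

From TC, MC = TC'(q) = 56 - 24q + 3q^2 and AVC = VC/q = 56 - 12q + q^2.
The AVC parabola has its vertex at q = 12/2 = 6, where AVC = 56 - 12·6 + 6^2 = $20.
P = $2 lies below min AVC = $20; no output level covers variable cost.
The firm minimizes its loss by shutting down and losing only its fixed cost of $524.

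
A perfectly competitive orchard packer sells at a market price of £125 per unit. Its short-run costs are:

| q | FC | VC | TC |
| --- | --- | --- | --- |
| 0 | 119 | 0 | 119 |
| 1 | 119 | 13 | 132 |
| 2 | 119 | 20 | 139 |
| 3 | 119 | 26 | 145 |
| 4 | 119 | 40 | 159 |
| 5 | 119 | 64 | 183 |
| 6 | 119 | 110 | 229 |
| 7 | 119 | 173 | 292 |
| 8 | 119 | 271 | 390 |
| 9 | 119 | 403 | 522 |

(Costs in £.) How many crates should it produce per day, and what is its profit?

q = 8; profit = £610

Tabulate TR − TC: q=0: -119; q=1: -7; q=2: 111; q=3: 230; q=4: 341; q=5: 442; q=6: 521; q=7: 583; q=8: 610; q=9: 603.
Profit is maximized at q = 8. AVC there is 271/8 = £33.88 ≤ P, so producing beats shutting down (which would give -£119).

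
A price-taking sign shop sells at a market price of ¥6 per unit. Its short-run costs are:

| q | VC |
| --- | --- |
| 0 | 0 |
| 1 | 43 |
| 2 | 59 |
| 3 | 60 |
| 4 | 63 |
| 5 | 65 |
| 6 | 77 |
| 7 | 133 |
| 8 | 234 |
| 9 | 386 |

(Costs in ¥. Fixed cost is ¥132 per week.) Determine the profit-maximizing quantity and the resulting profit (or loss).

q = 0 (shut down); profit = -¥132

Tabulate TR − TC: q=0: -132; q=1: -169; q=2: -179; q=3: -174; q=4: -171; q=5: -167; q=6: -173; q=7: -223; q=8: -318; q=9: -464.
Profit is highest at q = 0. Equivalently, the lowest AVC in the table is 77/6 ≈ ¥12.83 at q = 6, and P = ¥6 falls below it — price never covers variable cost, so the firm shuts down and loses only its fixed cost.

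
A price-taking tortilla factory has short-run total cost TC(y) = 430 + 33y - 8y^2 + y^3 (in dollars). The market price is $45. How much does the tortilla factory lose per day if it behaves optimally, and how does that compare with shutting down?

AVC = 33 - 8y + y^2 has its minimum $17 at y = 4; price $45 clears that bar, so the firm operates.
MC = 33 - 16y + 3y^2. Setting P = MC and taking the root on the rising branch gives y* = 6.
TR = 45·6 = 270. TC = 430 + 126 = 556. Profit = 270 − 556 = -$286.
By producing, the firm covers all variable cost plus $144 of fixed cost; shutting down would lose the full $430.

Profit = -$286 at y = 6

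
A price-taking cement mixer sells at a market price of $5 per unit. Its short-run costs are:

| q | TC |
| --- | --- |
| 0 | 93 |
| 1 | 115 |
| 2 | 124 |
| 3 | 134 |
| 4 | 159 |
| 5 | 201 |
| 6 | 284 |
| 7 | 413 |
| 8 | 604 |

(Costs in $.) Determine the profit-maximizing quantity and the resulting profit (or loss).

Profit at each row (π = 5q − TC): q=0: -93; q=1: -110; q=2: -114; q=3: -119; q=4: -139; q=5: -176; q=6: -254; q=7: -378; q=8: -564.
Profit is highest at q = 0. Equivalently, the lowest AVC in the table is 41/3 ≈ $13.67 at q = 3, and P = $5 falls below it — price never covers variable cost, so the firm shuts down and loses only its fixed cost.

q = 0 (shut down); profit = -$93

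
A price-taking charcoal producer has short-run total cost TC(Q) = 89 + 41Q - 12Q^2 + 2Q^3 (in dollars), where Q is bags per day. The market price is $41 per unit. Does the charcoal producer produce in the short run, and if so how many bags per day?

From TC, MC = TC'(Q) = 41 - 24Q + 6Q^2 and AVC = VC/Q = 41 - 12Q + 2Q^2.
AVC is minimized where dAVC/dQ = -12 + 4Q = 0, at Q = 3; min AVC = 41 - 12·3 + 2·3^2 = $23.
P = $41 exceeds min AVC = $23, so the firm stays open.
P = MC gives -24Q + 6Q^2 = 0, with roots 0 and 4. Take the larger (rising MC): Q* = 4.
Check: AVC at Q = 4 is $25 ≤ P, so revenue covers variable cost.
Profit = P·Q − TC = 41·4 − 189 = -$25, a loss, but smaller than the $89 fixed cost the firm would lose by shutting down.

Produce at Q = 4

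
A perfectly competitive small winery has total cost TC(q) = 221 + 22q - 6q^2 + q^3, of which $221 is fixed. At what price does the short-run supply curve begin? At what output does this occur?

$13 per unit, at q = 3

The shutdown price is the minimum of AVC. VC = 22q - 6q^2 + q^3, so AVC = 22 - 6q + q^2.
dAVC/dq = -6 + 2q = 0 gives q = 3. min AVC = 22 - 6·3 + 3^2 = 13.
So the shutdown price is $13.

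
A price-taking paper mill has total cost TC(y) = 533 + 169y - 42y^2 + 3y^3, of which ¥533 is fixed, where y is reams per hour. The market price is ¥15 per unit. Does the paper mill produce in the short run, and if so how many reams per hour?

From TC, MC = TC'(y) = 169 - 84y + 9y^2 and AVC = VC/y = 169 - 42y + 3y^2.
AVC hits its minimum where MC = AVC, at y = 7, giving min AVC = 169 - 42·7 + 3·7^2 = ¥22.
With P < min AVC (¥15 < ¥22), every unit sold adds to the loss.
Shutting down limits the loss to fixed cost, ¥533.

Shut down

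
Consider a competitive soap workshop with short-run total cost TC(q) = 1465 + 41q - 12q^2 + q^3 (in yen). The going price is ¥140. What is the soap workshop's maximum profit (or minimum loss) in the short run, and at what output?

Profit = -¥255 at q = 11

AVC = 41 - 12q + q^2; min AVC = ¥5 at q = 6. Since P = ¥140 ≥ min AVC, the firm produces.
MC = 41 - 24q + 3q^2. Setting P = MC and taking the root on the rising branch gives q* = 11.
TR = 140·11 = 1540. TC = 1465 + 330 = 1795. Profit = 1540 − 1795 = -¥255.
Shutting down would mean losing the fixed cost of ¥1465, so operating at a loss of ¥255 is better by ¥1210.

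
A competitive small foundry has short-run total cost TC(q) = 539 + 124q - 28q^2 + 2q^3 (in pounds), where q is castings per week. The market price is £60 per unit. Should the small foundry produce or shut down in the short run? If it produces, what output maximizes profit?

Produce at q = 8

Strip out fixed cost: VC = 124q - 28q^2 + 2q^3. Then AVC = 124 - 28q + 2q^2 and MC = 124 - 56q + 6q^2.
AVC hits its minimum where MC = AVC, at q = 7, giving min AVC = 124 - 28·7 + 2·7^2 = £26.
P = £60 exceeds min AVC = £26, so the firm stays open.
Solving P = MC: 64 - 56q + 6q^2 = 0 ⇒ q = 4/3 or 8. On the upward-sloping branch, q* = 8.
Check: AVC at q = 8 is £28 ≤ P, so revenue covers variable cost.
Profit = P·q − TC = 60·8 − 763 = -£283, a loss, but smaller than the £539 fixed cost the firm would lose by shutting down.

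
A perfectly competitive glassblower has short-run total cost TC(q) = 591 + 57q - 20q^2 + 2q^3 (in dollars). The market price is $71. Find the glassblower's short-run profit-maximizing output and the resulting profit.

AVC = 57 - 20q + 2q^2; min AVC = $7 at q = 5. Since P = $71 ≥ min AVC, the firm produces.
With MC = 57 - 40q + 6q^2, P = MC on the upward-sloping part at q* = 7.
TR = 71·7 = 497. TC = 591 + 105 = 696. Profit = 497 − 696 = -$199.
Shutting down would mean losing the fixed cost of $591, so operating at a loss of $199 is better by $392.

Profit = -$199 at q = 7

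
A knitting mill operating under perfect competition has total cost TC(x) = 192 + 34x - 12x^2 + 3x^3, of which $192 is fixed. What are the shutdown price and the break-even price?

Shutdown price = min AVC. AVC = 34 - 12x + 3x^2, with vertex at x = 2 and minimum $22.
ATC = 192/x + 34 - 12x + 3x^2. Setting dATC/dx = −192/x^2 − 12 + 6x = 0 gives x = 4 (since 6·4^3 − 12·4^2 = 192).
min ATC = 192/4 + 34 − 12·4 + 3·4^2 = $82. That is the break-even price.
Between these two prices the firm operates at a loss; above $82 it earns a profit.

Shutdown price = $22; break-even price = $82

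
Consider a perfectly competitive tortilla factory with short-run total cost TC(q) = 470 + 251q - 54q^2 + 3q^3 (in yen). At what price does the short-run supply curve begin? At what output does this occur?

Short-run supply begins at min AVC. From VC = 251q - 54q^2 + 3q^3, AVC = 251 - 54q + 3q^2.
dAVC/dq = -54 + 6q = 0 gives q = 9. min AVC = 251 - 54·9 + 3·9^2 = 8.
So the shutdown price is ¥8.

¥8 per unit, at q = 9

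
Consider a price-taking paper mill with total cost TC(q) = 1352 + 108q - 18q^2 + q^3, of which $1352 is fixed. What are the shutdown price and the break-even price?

AVC = 108 - 18q + q^2; minimized at q = 9, giving min AVC = $27. That is the shutdown price.
ATC = 1352/q + 108 - 18q + q^2. Setting dATC/dq = −1352/q^2 − 18 + 2q = 0 gives q = 13 (since 2·13^3 − 18·13^2 = 1352).
min ATC = 1352/13 + 108 − 18·13 + 13^2 = $147. That is the break-even price.
For $27 ≤ P < $147 the firm produces at a loss; below $27 it shuts down.

Shutdown price = $27; break-even price = $147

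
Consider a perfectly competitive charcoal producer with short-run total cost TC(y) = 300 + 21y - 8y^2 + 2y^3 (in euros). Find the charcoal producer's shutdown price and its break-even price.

Shutdown price = min AVC. AVC = 21 - 8y + 2y^2, with vertex at y = 2 and minimum €13.
ATC = 300/y + 21 - 8y + 2y^2. Setting dATC/dy = −300/y^2 − 8 + 4y = 0 gives y = 5 (since 4·5^3 − 8·5^2 = 300).
min ATC = 300/5 + 21 − 8·5 + 2·5^2 = €91. That is the break-even price.
For €13 ≤ P < €91 the firm produces at a loss; below €13 it shuts down.

Shutdown price = €13; break-even price = €91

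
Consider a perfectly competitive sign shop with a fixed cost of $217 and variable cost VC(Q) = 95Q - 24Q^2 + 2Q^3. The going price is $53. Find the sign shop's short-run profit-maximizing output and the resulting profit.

Profit = -$21 at Q = 7

AVC = 95 - 24Q + 2Q^2; min AVC = $23 at Q = 6. Since P = $53 ≥ min AVC, the firm produces.
MC = 95 - 48Q + 6Q^2. Setting P = MC and taking the root on the rising branch gives Q* = 7.
TR = 53·7 = 371. TC = 217 + 175 = 392. Profit = 371 − 392 = -$21.
By producing, the firm covers all variable cost plus $196 of fixed cost; shutting down would lose the full $217.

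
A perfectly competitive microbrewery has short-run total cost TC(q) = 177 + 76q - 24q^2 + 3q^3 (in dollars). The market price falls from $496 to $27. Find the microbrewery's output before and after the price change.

Output falls from 10 to 0 (the firm shuts down)

MC = 76 - 48q + 9q^2; the shutdown threshold is min AVC = $28 (at q = 4).
At P = $496 ≥ min AVC, set P = MC on the rising branch: q = 10.
At P = $27 < min AVC = $28, price no longer covers variable cost at any output, so the firm shuts down: q = 0.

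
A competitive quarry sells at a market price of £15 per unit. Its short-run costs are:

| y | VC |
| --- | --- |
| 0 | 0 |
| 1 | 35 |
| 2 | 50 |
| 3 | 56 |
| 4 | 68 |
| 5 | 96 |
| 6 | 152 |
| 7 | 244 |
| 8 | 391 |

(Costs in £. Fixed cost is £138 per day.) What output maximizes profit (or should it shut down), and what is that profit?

Tabulate TR − TC: y=0: -138; y=1: -158; y=2: -158; y=3: -149; y=4: -146; y=5: -159; y=6: -200; y=7: -277; y=8: -409.
Profit is highest at y = 0. Equivalently, the lowest AVC in the table is 68/4 ≈ £17 at y = 4, and P = £15 falls below it — price never covers variable cost, so the firm shuts down and loses only its fixed cost.

y = 0 (shut down); profit = -£138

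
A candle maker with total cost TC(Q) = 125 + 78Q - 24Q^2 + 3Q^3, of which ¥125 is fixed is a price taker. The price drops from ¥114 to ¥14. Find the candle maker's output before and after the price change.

MC = 78 - 48Q + 9Q^2; the shutdown threshold is min AVC = ¥30 (at Q = 4).
At P = ¥114 ≥ min AVC, set P = MC on the rising branch: Q = 6.
At P = ¥14 < min AVC = ¥30, price no longer covers variable cost at any output, so the firm shuts down: Q = 0.

Output falls from 6 to 0 (the firm shuts down)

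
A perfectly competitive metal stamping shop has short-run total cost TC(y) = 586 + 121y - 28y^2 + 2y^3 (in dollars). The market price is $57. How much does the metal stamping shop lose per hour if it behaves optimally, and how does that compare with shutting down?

Profit = -$330 at y = 8

AVC = 121 - 28y + 2y^2 has its minimum $23 at y = 7; price $57 clears that bar, so the firm operates.
MC = 121 - 56y + 6y^2. Setting P = MC and taking the root on the rising branch gives y* = 8.
TR = 57·8 = 456. TC = 586 + 200 = 786. Profit = 456 − 786 = -$330.
That loss of $330 beats the $586 the firm would lose by shutting down; producing recovers $256 of fixed cost.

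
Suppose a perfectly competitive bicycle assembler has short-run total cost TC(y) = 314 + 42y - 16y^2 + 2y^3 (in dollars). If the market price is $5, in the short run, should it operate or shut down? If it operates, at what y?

Strip out fixed cost: VC = 42y - 16y^2 + 2y^3. Then AVC = 42 - 16y + 2y^2 and MC = 42 - 32y + 6y^2.
AVC hits its minimum where MC = AVC, at y = 4, giving min AVC = 42 - 16·4 + 2·4^2 = $10.
Since P = $5 < min AVC = $10, price fails to cover variable cost at any output.
Best response: produce nothing and absorb the $314 fixed cost.

Shut down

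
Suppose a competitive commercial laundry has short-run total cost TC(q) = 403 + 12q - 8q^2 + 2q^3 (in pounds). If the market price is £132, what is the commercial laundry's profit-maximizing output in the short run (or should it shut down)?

Strip out fixed cost: VC = 12q - 8q^2 + 2q^3. Then AVC = 12 - 8q + 2q^2 and MC = 12 - 16q + 6q^2.
The AVC parabola has its vertex at q = 8/4 = 2, where AVC = 12 - 8·2 + 2·2^2 = £4.
Because £132 ≥ £4, revenue can cover variable cost; the firm operates.
Solving P = MC: -120 - 16q + 6q^2 = 0 ⇒ q = -10/3 or 6. On the upward-sloping branch, q* = 6.
Check: AVC at q = 6 is £36 ≤ P, so revenue covers variable cost.
Profit = P·q − TC = 132·6 − 619 = £173.

Produce at q = 6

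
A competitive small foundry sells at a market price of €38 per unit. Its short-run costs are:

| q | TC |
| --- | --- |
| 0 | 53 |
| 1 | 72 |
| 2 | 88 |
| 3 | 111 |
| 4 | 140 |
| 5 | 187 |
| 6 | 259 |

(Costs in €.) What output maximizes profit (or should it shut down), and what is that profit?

q = 4; profit = €12

Profit at each row (π = 38q − TC): q=0: -53; q=1: -34; q=2: -12; q=3: 3; q=4: 12; q=5: 3; q=6: -31.
Profit is maximized at q = 4. AVC there is 87/4 = €21.75 ≤ P, so producing beats shutting down (which would give -€53).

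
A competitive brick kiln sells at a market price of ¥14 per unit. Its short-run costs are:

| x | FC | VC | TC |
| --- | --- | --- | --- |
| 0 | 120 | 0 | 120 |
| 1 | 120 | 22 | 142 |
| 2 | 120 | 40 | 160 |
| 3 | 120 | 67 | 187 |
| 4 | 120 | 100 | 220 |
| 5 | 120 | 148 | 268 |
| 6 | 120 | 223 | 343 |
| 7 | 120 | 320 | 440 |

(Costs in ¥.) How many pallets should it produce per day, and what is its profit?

Tabulate TR − TC: x=0: -120; x=1: -128; x=2: -132; x=3: -145; x=4: -164; x=5: -198; x=6: -259; x=7: -342.
Profit is highest at x = 0. Equivalently, the lowest AVC in the table is 40/2 ≈ ¥20 at x = 2, and P = ¥14 falls below it — price never covers variable cost, so the firm shuts down and loses only its fixed cost.

x = 0 (shut down); profit = -¥120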